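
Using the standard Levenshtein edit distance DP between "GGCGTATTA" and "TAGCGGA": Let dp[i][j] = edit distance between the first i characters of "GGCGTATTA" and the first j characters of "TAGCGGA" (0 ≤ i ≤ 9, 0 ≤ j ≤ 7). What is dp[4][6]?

   ''  T  A  G  C  G  G  A
''  0  1  2  3  4  5  6  7
 G  1  1  2  2  3  4  5  6
 G  2  2  2  2  3  3  4  5
 C  3  3  3  3  2  3  4  5
 G  4  4  4  3  3  2  3  4
 T  5  4  5  4  4  3  3  4
 A  6  5  4  5  5  4  4  3
 T  7  6  5  5  6  5  5  4
 T  8  7  6  6  6  6  6  5
 A  9  8  7  7  7  7  7  6

3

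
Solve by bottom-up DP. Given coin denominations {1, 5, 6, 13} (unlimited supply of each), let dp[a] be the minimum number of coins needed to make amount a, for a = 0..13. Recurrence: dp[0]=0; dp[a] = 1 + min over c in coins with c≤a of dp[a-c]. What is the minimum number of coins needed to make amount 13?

1

 a  0  1  2  3  4  5  6  7  8  9 10 11 12 13
dp  0  1  2  3  4  1  1  2  3  4  2  2  2  1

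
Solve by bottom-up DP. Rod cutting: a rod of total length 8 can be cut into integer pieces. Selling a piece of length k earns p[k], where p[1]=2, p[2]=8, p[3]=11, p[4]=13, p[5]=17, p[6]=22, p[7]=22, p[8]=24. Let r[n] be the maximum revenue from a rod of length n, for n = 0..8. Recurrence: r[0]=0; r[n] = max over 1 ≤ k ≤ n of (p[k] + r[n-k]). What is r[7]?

   n    0    1    2    3    4    5    6    7    8
r[n]    0    2    8   11   16   19   24   27   32

27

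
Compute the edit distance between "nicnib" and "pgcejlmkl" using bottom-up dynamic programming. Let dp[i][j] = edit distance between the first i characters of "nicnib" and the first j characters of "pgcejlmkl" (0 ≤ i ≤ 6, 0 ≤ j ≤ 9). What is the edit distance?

8

   ''  p  g  c  e  j  l  m  k  l
''  0  1  2  3  4  5  6  7  8  9
 n  1  1  2  3  4  5  6  7  8  9
 i  2  2  2  3  4  5  6  7  8  9
 c  3  3  3  2  3  4  5  6  7  8
 n  4  4  4  3  3  4  5  6  7  8
 i  5  5  5  4  4  4  5  6  7  8
 b  6  6  6  5  5  5  5  6  7  8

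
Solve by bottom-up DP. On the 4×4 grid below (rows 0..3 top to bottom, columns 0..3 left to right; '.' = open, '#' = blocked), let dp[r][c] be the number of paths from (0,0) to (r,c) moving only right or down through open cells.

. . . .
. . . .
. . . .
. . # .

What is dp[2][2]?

6

r\c   0   1   2   3
  0   1   1   1   1
  1   1   2   3   4
  2   1   3   6  10
  3   1   4   0  10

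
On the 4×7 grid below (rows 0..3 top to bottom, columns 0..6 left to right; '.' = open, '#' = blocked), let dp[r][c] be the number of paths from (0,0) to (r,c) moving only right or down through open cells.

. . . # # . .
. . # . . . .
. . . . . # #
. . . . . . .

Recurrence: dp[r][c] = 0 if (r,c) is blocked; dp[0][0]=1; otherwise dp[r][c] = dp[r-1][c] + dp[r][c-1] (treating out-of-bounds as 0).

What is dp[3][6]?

r\c   0   1   2   3   4   5   6
  0   1   1   1   0   0   0   0
  1   1   2   0   0   0   0   0
  2   1   3   3   3   3   0   0
  3   1   4   7  10  13  13  13

13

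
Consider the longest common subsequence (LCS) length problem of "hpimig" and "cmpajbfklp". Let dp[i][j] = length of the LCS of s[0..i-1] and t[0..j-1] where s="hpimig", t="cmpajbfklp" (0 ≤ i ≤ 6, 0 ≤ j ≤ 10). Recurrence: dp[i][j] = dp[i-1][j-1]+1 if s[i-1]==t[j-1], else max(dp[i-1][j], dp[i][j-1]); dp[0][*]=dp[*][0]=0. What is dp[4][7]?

   ''  c  m  p  a  j  b  f  k  l  p
''  0  0  0  0  0  0  0  0  0  0  0
 h  0  0  0  0  0  0  0  0  0  0  0
 p  0  0  0  1  1  1  1  1  1  1  1
 i  0  0  0  1  1  1  1  1  1  1  1
 m  0  0  1  1  1  1  1  1  1  1  1
 i  0  0  1  1  1  1  1  1  1  1  1
 g  0  0  1  1  1  1  1  1  1  1  1

1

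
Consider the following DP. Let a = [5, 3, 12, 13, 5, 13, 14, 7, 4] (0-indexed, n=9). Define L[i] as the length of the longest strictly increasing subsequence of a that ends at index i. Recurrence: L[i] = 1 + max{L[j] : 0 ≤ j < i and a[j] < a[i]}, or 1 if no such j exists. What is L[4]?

   i    0    1    2    3    4    5    6    7    8
a[i]    5    3   12   13    5   13   14    7    4
L[i]    1    1    2    3    2    3    4    3    2

2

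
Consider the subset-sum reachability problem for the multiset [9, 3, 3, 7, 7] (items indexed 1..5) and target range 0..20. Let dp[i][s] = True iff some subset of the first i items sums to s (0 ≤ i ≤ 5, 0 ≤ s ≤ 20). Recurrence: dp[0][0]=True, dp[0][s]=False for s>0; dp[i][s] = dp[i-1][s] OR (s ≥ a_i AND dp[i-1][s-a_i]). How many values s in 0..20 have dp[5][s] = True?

14

i\s   0   1   2   3   4   5   6   7   8   9  10  11  12  13  14  15  16  17  18  19  20
  0   T   F   F   F   F   F   F   F   F   F   F   F   F   F   F   F   F   F   F   F   F
  1   T   F   F   F   F   F   F   F   F   T   F   F   F   F   F   F   F   F   F   F   F
  2   T   F   F   T   F   F   F   F   F   T   F   F   T   F   F   F   F   F   F   F   F
  3   T   F   F   T   F   F   T   F   F   T   F   F   T   F   F   T   F   F   F   F   F
  4   T   F   F   T   F   F   T   T   F   T   T   F   T   T   F   T   T   F   F   T   F
  5   T   F   F   T   F   F   T   T   F   T   T   F   T   T   T   T   T   T   F   T   T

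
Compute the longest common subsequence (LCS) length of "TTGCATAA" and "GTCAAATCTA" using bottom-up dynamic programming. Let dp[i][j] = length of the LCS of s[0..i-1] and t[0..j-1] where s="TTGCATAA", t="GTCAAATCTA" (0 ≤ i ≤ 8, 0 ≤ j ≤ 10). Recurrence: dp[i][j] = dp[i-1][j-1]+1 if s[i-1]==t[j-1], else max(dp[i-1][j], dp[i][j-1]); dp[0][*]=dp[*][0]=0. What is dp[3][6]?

1

   ''  G  T  C  A  A  A  T  C  T  A
''  0  0  0  0  0  0  0  0  0  0  0
 T  0  0  1  1  1  1  1  1  1  1  1
 T  0  0  1  1  1  1  1  2  2  2  2
 G  0  1  1  1  1  1  1  2  2  2  2
 C  0  1  1  2  2  2  2  2  3  3  3
 A  0  1  1  2  3  3  3  3  3  3  4
 T  0  1  2  2  3  3  3  4  4  4  4
 A  0  1  2  2  3  4  4  4  4  4  5
 A  0  1  2  2  3  4  5  5  5  5  5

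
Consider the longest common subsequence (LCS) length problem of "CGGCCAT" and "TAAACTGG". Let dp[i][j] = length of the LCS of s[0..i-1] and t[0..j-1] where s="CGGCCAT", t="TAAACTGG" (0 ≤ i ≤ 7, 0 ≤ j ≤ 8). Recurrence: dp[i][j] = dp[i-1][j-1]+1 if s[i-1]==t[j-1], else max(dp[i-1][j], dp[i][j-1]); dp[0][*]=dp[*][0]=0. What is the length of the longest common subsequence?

3

   ''  T  A  A  A  C  T  G  G
''  0  0  0  0  0  0  0  0  0
 C  0  0  0  0  0  1  1  1  1
 G  0  0  0  0  0  1  1  2  2
 G  0  0  0  0  0  1  1  2  3
 C  0  0  0  0  0  1  1  2  3
 C  0  0  0  0  0  1  1  2  3
 A  0  0  1  1  1  1  1  2  3
 T  0  1  1  1  1  1  2  2  3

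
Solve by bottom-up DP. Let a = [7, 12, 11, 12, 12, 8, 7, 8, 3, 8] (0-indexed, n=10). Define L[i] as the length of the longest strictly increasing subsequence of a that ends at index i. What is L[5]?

2

   i    0    1    2    3    4    5    6    7    8    9
a[i]    7   12   11   12   12    8    7    8    3    8
L[i]    1    2    2    3    3    2    1    2    1    2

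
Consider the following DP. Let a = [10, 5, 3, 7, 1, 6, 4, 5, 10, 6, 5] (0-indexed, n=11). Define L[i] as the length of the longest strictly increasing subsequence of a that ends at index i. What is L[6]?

   i    0    1    2    3    4    5    6    7    8    9   10
a[i]   10    5    3    7    1    6    4    5   10    6    5
L[i]    1    1    1    2    1    2    2    3    4    4    3

2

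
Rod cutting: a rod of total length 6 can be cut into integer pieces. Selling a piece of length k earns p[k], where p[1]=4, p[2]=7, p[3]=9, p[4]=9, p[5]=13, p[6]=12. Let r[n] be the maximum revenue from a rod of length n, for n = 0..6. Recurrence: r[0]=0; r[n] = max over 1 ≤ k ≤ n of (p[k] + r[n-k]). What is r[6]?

24

   n    0    1    2    3    4    5    6
r[n]    0    4    8   12   16   20   24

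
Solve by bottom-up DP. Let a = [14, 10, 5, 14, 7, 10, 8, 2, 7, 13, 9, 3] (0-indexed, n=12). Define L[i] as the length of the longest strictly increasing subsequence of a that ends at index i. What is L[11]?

   i    0    1    2    3    4    5    6    7    8    9   10   11
a[i]   14   10    5   14    7   10    8    2    7   13    9    3
L[i]    1    1    1    2    2    3    3    1    2    4    4    2

2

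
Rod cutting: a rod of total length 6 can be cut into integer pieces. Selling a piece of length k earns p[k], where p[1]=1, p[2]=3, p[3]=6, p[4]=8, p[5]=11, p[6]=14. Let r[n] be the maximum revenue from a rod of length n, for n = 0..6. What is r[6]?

14

   n    0    1    2    3    4    5    6
r[n]    0    1    3    6    8   11   14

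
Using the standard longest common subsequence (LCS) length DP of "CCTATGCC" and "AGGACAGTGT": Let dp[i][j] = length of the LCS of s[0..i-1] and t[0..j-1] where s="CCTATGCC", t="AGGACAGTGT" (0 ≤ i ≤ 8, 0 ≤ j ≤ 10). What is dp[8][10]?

   ''  A  G  G  A  C  A  G  T  G  T
''  0  0  0  0  0  0  0  0  0  0  0
 C  0  0  0  0  0  1  1  1  1  1  1
 C  0  0  0  0  0  1  1  1  1  1  1
 T  0  0  0  0  0  1  1  1  2  2  2
 A  0  1  1  1  1  1  2  2  2  2  2
 T  0  1  1  1  1  1  2  2  3  3  3
 G  0  1  2  2  2  2  2  3  3  4  4
 C  0  1  2  2  2  3  3  3  3  4  4
 C  0  1  2  2  2  3  3  3  3  4  4

4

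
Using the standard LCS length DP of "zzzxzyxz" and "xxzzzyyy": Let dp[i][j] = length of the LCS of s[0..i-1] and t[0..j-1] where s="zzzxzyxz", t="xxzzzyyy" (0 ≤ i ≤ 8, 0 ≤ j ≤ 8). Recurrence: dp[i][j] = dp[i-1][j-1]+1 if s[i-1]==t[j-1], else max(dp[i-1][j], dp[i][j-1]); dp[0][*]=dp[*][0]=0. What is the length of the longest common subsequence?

   ''  x  x  z  z  z  y  y  y
''  0  0  0  0  0  0  0  0  0
 z  0  0  0  1  1  1  1  1  1
 z  0  0  0  1  2  2  2  2  2
 z  0  0  0  1  2  3  3  3  3
 x  0  1  1  1  2  3  3  3  3
 z  0  1  1  2  2  3  3  3  3
 y  0  1  1  2  2  3  4  4  4
 x  0  1  2  2  2  3  4  4  4
 z  0  1  2  3  3  3  4  4  4

4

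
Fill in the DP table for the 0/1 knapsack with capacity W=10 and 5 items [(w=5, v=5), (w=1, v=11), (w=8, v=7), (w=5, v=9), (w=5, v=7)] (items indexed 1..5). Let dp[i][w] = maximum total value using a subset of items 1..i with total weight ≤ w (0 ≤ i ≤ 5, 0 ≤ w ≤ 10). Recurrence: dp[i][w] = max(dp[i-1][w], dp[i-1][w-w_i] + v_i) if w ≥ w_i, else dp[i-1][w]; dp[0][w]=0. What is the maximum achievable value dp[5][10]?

20

i\w   0   1   2   3   4   5   6   7   8   9  10
  0   0   0   0   0   0   0   0   0   0   0   0
  1   0   0   0   0   0   5   5   5   5   5   5
  2   0  11  11  11  11  11  16  16  16  16  16
  3   0  11  11  11  11  11  16  16  16  18  18
  4   0  11  11  11  11  11  20  20  20  20  20
  5   0  11  11  11  11  11  20  20  20  20  20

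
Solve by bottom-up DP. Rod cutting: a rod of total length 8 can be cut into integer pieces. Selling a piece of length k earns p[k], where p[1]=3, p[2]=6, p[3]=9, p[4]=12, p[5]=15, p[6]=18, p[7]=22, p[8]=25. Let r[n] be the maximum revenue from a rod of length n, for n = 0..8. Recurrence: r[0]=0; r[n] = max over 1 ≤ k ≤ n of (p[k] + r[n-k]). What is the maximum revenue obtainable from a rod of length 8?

25

   n    0    1    2    3    4    5    6    7    8
r[n]    0    3    6    9   12   15   18   22   25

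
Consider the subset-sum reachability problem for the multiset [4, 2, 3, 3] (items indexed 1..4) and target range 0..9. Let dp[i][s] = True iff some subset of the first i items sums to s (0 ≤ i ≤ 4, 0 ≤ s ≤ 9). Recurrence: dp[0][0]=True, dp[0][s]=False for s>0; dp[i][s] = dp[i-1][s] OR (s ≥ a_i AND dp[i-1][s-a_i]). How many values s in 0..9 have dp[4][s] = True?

9

i\s   0   1   2   3   4   5   6   7   8   9
  0   T   F   F   F   F   F   F   F   F   F
  1   T   F   F   F   T   F   F   F   F   F
  2   T   F   T   F   T   F   T   F   F   F
  3   T   F   T   T   T   T   T   T   F   T
  4   T   F   T   T   T   T   T   T   T   T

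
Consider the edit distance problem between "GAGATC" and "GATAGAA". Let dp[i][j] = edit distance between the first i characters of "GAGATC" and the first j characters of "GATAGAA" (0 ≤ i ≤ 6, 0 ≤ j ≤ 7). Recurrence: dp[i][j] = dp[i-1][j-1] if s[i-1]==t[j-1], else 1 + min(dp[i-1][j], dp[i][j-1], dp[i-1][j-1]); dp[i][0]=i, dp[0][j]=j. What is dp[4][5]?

   ''  G  A  T  A  G  A  A
''  0  1  2  3  4  5  6  7
 G  1  0  1  2  3  4  5  6
 A  2  1  0  1  2  3  4  5
 G  3  2  1  1  2  2  3  4
 A  4  3  2  2  1  2  2  3
 T  5  4  3  2  2  2  3  3
 C  6  5  4  3  3  3  3  4

2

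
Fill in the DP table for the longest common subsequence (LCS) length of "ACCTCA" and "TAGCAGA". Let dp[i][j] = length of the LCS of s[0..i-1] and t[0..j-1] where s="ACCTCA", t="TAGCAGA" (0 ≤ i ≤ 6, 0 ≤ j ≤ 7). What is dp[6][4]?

   ''  T  A  G  C  A  G  A
''  0  0  0  0  0  0  0  0
 A  0  0  1  1  1  1  1  1
 C  0  0  1  1  2  2  2  2
 C  0  0  1  1  2  2  2  2
 T  0  1  1  1  2  2  2  2
 C  0  1  1  1  2  2  2  2
 A  0  1  2  2  2  3  3  3

2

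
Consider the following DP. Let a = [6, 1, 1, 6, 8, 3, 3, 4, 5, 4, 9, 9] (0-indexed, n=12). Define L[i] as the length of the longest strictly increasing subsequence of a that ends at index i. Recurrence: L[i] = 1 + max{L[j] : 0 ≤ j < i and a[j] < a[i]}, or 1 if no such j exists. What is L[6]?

2

   i    0    1    2    3    4    5    6    7    8    9   10   11
a[i]    6    1    1    6    8    3    3    4    5    4    9    9
L[i]    1    1    1    2    3    2    2    3    4    3    5    5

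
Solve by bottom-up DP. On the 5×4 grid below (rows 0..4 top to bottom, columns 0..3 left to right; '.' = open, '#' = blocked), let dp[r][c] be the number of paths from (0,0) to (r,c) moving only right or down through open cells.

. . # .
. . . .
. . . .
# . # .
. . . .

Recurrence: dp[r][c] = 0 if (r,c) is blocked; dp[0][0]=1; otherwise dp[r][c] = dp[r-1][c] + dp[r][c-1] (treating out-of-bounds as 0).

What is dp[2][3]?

r\c   0   1   2   3
  0   1   1   0   0
  1   1   2   2   2
  2   1   3   5   7
  3   0   3   0   7
  4   0   3   3  10

7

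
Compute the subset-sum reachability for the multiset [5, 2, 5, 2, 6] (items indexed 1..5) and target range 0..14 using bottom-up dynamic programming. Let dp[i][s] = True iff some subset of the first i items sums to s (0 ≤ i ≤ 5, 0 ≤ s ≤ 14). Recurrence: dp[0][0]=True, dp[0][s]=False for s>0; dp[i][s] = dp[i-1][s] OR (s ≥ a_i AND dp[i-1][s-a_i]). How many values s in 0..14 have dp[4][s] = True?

9

i\s   0   1   2   3   4   5   6   7   8   9  10  11  12  13  14
  0   T   F   F   F   F   F   F   F   F   F   F   F   F   F   F
  1   T   F   F   F   F   T   F   F   F   F   F   F   F   F   F
  2   T   F   T   F   F   T   F   T   F   F   F   F   F   F   F
  3   T   F   T   F   F   T   F   T   F   F   T   F   T   F   F
  4   T   F   T   F   T   T   F   T   F   T   T   F   T   F   T
  5   T   F   T   F   T   T   T   T   T   T   T   T   T   T   T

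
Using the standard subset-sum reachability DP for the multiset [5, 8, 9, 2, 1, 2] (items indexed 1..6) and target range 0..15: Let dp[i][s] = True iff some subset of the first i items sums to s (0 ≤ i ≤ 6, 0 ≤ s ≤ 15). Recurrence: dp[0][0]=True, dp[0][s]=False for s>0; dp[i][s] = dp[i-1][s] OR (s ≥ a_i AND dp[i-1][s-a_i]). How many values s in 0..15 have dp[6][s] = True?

16

i\s   0   1   2   3   4   5   6   7   8   9  10  11  12  13  14  15
  0   T   F   F   F   F   F   F   F   F   F   F   F   F   F   F   F
  1   T   F   F   F   F   T   F   F   F   F   F   F   F   F   F   F
  2   T   F   F   F   F   T   F   F   T   F   F   F   F   T   F   F
  3   T   F   F   F   F   T   F   F   T   T   F   F   F   T   T   F
  4   T   F   T   F   F   T   F   T   T   T   T   T   F   T   T   T
  5   T   T   T   T   F   T   T   T   T   T   T   T   T   T   T   T
  6   T   T   T   T   T   T   T   T   T   T   T   T   T   T   T   T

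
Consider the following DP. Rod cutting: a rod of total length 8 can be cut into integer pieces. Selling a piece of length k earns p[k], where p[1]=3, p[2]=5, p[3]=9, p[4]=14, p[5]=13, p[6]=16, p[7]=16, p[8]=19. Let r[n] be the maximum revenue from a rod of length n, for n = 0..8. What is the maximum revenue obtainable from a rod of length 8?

28

   n    0    1    2    3    4    5    6    7    8
r[n]    0    3    6    9   14   17   20   23   28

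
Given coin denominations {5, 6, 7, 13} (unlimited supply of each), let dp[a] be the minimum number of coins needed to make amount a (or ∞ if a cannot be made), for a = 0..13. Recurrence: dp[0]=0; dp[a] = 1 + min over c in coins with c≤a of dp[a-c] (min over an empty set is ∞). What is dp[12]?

 a  0  1  2  3  4  5  6  7  8  9 10 11 12 13
dp  0  -  -  -  -  1  1  1  -  -  2  2  2  1
(- denotes ∞ / unreachable)

2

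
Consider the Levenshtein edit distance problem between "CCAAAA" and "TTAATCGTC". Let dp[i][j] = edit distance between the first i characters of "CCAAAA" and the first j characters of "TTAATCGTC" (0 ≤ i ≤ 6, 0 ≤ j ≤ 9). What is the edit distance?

7

   ''  T  T  A  A  T  C  G  T  C
''  0  1  2  3  4  5  6  7  8  9
 C  1  1  2  3  4  5  5  6  7  8
 C  2  2  2  3  4  5  5  6  7  7
 A  3  3  3  2  3  4  5  6  7  8
 A  4  4  4  3  2  3  4  5  6  7
 A  5  5  5  4  3  3  4  5  6  7
 A  6  6  6  5  4  4  4  5  6  7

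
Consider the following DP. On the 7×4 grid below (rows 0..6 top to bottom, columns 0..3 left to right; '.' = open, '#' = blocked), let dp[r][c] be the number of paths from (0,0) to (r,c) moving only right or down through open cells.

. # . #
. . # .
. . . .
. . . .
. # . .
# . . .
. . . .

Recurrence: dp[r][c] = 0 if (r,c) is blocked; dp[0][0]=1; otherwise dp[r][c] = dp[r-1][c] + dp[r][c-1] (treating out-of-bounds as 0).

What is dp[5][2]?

5

r\c   0   1   2   3
  0   1   0   0   0
  1   1   1   0   0
  2   1   2   2   2
  3   1   3   5   7
  4   1   0   5  12
  5   0   0   5  17
  6   0   0   5  22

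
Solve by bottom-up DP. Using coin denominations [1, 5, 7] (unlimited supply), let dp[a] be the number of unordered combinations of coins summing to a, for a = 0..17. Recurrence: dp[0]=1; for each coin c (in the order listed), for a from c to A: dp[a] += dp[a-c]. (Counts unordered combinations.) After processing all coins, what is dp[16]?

after  coin     0     1     2     3     4     5     6     7     8     9    10    11    12    13    14    15    16    17
          1     1     1     1     1     1     1     1     1     1     1     1     1     1     1     1     1     1     1
          5     1     1     1     1     1     2     2     2     2     2     3     3     3     3     3     4     4     4
          7     1     1     1     1     1     2     2     3     3     3     4     4     5     5     6     7     7     8

7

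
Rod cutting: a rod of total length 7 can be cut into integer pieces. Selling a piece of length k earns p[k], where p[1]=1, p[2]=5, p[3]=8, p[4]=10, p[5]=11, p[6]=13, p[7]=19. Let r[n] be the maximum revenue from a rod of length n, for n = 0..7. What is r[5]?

   n    0    1    2    3    4    5    6    7
r[n]    0    1    5    8   10   13   16   19

13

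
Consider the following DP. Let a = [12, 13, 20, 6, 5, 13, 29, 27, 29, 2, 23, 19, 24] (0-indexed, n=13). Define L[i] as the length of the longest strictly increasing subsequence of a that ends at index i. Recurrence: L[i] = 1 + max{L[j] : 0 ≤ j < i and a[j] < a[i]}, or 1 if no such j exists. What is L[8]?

5

   i    0    1    2    3    4    5    6    7    8    9   10   11   12
a[i]   12   13   20    6    5   13   29   27   29    2   23   19   24
L[i]    1    2    3    1    1    2    4    4    5    1    4    3    5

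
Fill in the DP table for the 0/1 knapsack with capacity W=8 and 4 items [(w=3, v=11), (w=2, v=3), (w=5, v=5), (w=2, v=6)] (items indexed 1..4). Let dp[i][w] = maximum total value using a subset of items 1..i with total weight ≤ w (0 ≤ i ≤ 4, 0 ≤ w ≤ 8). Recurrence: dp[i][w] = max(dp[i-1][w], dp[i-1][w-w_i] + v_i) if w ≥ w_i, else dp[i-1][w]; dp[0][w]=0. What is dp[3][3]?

11

i\w   0   1   2   3   4   5   6   7   8
  0   0   0   0   0   0   0   0   0   0
  1   0   0   0  11  11  11  11  11  11
  2   0   0   3  11  11  14  14  14  14
  3   0   0   3  11  11  14  14  14  16
  4   0   0   6  11  11  17  17  20  20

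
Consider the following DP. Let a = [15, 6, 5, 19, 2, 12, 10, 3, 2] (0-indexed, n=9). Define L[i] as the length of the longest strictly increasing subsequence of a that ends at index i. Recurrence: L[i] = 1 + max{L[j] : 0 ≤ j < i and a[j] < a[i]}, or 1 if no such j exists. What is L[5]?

   i    0    1    2    3    4    5    6    7    8
a[i]   15    6    5   19    2   12   10    3    2
L[i]    1    1    1    2    1    2    2    2    1

2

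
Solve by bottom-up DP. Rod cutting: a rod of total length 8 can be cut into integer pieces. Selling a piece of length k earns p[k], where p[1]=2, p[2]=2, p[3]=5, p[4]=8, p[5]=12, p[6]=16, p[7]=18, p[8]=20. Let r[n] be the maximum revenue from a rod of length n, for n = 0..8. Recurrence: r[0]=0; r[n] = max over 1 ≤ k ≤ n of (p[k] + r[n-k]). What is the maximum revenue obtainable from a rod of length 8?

20

   n    0    1    2    3    4    5    6    7    8
r[n]    0    2    4    6    8   12   16   18   20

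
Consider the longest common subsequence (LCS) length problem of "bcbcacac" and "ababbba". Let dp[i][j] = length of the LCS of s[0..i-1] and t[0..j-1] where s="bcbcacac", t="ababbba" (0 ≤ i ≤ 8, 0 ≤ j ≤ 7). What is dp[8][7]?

3

   ''  a  b  a  b  b  b  a
''  0  0  0  0  0  0  0  0
 b  0  0  1  1  1  1  1  1
 c  0  0  1  1  1  1  1  1
 b  0  0  1  1  2  2  2  2
 c  0  0  1  1  2  2  2  2
 a  0  1  1  2  2  2  2  3
 c  0  1  1  2  2  2  2  3
 a  0  1  1  2  2  2  2  3
 c  0  1  1  2  2  2  2  3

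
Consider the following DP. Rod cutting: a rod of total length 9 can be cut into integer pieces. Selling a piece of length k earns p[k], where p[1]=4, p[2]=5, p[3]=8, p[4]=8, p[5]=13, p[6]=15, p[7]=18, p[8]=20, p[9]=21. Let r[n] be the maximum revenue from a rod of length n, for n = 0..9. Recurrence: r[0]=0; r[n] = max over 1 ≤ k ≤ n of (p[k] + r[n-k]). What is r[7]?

28

   n    0    1    2    3    4    5    6    7    8    9
r[n]    0    4    8   12   16   20   24   28   32   36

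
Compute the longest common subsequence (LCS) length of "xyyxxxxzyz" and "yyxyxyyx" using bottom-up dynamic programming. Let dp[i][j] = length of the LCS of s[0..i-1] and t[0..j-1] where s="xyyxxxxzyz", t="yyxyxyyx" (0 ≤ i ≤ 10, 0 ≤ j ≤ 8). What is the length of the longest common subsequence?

   ''  y  y  x  y  x  y  y  x
''  0  0  0  0  0  0  0  0  0
 x  0  0  0  1  1  1  1  1  1
 y  0  1  1  1  2  2  2  2  2
 y  0  1  2  2  2  2  3  3  3
 x  0  1  2  3  3  3  3  3  4
 x  0  1  2  3  3  4  4  4  4
 x  0  1  2  3  3  4  4  4  5
 x  0  1  2  3  3  4  4  4  5
 z  0  1  2  3  3  4  4  4  5
 y  0  1  2  3  4  4  5  5  5
 z  0  1  2  3  4  4  5  5  5

5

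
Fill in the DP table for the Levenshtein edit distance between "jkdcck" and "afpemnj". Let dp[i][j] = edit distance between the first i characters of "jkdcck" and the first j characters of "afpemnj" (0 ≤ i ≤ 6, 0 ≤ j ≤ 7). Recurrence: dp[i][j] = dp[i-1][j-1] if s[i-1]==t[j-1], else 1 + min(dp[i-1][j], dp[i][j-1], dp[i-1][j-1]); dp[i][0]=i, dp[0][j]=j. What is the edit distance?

7

   ''  a  f  p  e  m  n  j
''  0  1  2  3  4  5  6  7
 j  1  1  2  3  4  5  6  6
 k  2  2  2  3  4  5  6  7
 d  3  3  3  3  4  5  6  7
 c  4  4  4  4  4  5  6  7
 c  5  5  5  5  5  5  6  7
 k  6  6  6  6  6  6  6  7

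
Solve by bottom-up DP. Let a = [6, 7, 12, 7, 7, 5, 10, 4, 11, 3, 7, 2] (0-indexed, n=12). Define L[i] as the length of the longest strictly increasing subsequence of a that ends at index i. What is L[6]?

3

   i    0    1    2    3    4    5    6    7    8    9   10   11
a[i]    6    7   12    7    7    5   10    4   11    3    7    2
L[i]    1    2    3    2    2    1    3    1    4    1    2    1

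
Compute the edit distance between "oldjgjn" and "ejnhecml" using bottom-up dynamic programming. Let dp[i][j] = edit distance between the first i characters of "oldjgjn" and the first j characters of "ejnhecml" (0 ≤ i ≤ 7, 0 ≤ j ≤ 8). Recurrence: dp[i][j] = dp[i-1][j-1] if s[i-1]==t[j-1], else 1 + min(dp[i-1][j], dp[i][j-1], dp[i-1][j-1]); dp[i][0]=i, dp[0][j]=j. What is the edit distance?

8

   ''  e  j  n  h  e  c  m  l
''  0  1  2  3  4  5  6  7  8
 o  1  1  2  3  4  5  6  7  8
 l  2  2  2  3  4  5  6  7  7
 d  3  3  3  3  4  5  6  7  8
 j  4  4  3  4  4  5  6  7  8
 g  5  5  4  4  5  5  6  7  8
 j  6  6  5  5  5  6  6  7  8
 n  7  7  6  5  6  6  7  7  8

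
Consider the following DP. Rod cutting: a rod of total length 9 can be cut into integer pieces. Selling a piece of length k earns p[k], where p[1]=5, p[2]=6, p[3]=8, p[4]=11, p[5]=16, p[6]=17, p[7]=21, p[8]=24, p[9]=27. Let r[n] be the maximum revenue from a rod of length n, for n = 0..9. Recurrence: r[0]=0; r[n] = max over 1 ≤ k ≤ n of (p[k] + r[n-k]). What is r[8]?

   n    0    1    2    3    4    5    6    7    8    9
r[n]    0    5   10   15   20   25   30   35   40   45

40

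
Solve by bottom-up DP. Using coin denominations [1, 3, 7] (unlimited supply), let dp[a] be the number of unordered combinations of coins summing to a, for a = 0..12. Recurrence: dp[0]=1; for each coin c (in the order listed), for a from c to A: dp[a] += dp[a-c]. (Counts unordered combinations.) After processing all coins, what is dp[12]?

after  coin     0     1     2     3     4     5     6     7     8     9    10    11    12
          1     1     1     1     1     1     1     1     1     1     1     1     1     1
          3     1     1     1     2     2     2     3     3     3     4     4     4     5
          7     1     1     1     2     2     2     3     4     4     5     6     6     7

7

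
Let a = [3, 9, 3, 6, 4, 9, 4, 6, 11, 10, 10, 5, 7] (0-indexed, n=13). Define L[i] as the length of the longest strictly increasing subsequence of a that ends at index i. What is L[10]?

   i    0    1    2    3    4    5    6    7    8    9   10   11   12
a[i]    3    9    3    6    4    9    4    6   11   10   10    5    7
L[i]    1    2    1    2    2    3    2    3    4    4    4    3    4

4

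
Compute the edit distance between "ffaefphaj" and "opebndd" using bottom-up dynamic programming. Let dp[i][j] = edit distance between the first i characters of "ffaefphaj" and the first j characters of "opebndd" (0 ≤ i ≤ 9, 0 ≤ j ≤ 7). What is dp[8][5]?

7

   ''  o  p  e  b  n  d  d
''  0  1  2  3  4  5  6  7
 f  1  1  2  3  4  5  6  7
 f  2  2  2  3  4  5  6  7
 a  3  3  3  3  4  5  6  7
 e  4  4  4  3  4  5  6  7
 f  5  5  5  4  4  5  6  7
 p  6  6  5  5  5  5  6  7
 h  7  7  6  6  6  6  6  7
 a  8  8  7  7  7  7  7  7
 j  9  9  8  8  8  8  8  8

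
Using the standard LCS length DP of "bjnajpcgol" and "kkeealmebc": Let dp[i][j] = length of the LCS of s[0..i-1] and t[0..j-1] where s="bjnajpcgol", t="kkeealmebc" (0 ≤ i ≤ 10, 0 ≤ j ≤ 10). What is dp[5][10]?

1

   ''  k  k  e  e  a  l  m  e  b  c
''  0  0  0  0  0  0  0  0  0  0  0
 b  0  0  0  0  0  0  0  0  0  1  1
 j  0  0  0  0  0  0  0  0  0  1  1
 n  0  0  0  0  0  0  0  0  0  1  1
 a  0  0  0  0  0  1  1  1  1  1  1
 j  0  0  0  0  0  1  1  1  1  1  1
 p  0  0  0  0  0  1  1  1  1  1  1
 c  0  0  0  0  0  1  1  1  1  1  2
 g  0  0  0  0  0  1  1  1  1  1  2
 o  0  0  0  0  0  1  1  1  1  1  2
 l  0  0  0  0  0  1  2  2  2  2  2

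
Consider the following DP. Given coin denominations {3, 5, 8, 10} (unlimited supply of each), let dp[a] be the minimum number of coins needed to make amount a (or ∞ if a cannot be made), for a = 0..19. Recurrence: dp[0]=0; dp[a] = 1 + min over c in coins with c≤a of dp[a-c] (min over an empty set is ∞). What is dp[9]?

3

 a  0  1  2  3  4  5  6  7  8  9 10 11 12 13 14 15 16 17 18 19
dp  0  -  -  1  -  1  2  -  1  3  1  2  4  2  3  2  2  4  2  3
(- denotes ∞ / unreachable)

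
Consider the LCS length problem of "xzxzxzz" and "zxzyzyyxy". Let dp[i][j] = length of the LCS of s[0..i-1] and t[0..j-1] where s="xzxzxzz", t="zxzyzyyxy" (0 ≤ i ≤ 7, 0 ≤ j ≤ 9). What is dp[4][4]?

   ''  z  x  z  y  z  y  y  x  y
''  0  0  0  0  0  0  0  0  0  0
 x  0  0  1  1  1  1  1  1  1  1
 z  0  1  1  2  2  2  2  2  2  2
 x  0  1  2  2  2  2  2  2  3  3
 z  0  1  2  3  3  3  3  3  3  3
 x  0  1  2  3  3  3  3  3  4  4
 z  0  1  2  3  3  4  4  4  4  4
 z  0  1  2  3  3  4  4  4  4  4

3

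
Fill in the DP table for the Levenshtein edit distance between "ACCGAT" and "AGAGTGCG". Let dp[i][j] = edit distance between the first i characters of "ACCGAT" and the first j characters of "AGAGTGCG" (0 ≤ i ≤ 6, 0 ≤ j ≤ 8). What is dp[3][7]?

   ''  A  G  A  G  T  G  C  G
''  0  1  2  3  4  5  6  7  8
 A  1  0  1  2  3  4  5  6  7
 C  2  1  1  2  3  4  5  5  6
 C  3  2  2  2  3  4  5  5  6
 G  4  3  2  3  2  3  4  5  5
 A  5  4  3  2  3  3  4  5  6
 T  6  5  4  3  3  3  4  5  6

5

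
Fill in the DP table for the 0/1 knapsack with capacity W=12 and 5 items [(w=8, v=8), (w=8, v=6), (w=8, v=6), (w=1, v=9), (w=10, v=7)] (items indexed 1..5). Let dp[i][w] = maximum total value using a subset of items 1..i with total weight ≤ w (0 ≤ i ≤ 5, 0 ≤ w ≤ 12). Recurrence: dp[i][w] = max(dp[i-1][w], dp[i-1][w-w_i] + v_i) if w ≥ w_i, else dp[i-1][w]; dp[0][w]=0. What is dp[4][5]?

9

i\w   0   1   2   3   4   5   6   7   8   9  10  11  12
  0   0   0   0   0   0   0   0   0   0   0   0   0   0
  1   0   0   0   0   0   0   0   0   8   8   8   8   8
  2   0   0   0   0   0   0   0   0   8   8   8   8   8
  3   0   0   0   0   0   0   0   0   8   8   8   8   8
  4   0   9   9   9   9   9   9   9   9  17  17  17  17
  5   0   9   9   9   9   9   9   9   9  17  17  17  17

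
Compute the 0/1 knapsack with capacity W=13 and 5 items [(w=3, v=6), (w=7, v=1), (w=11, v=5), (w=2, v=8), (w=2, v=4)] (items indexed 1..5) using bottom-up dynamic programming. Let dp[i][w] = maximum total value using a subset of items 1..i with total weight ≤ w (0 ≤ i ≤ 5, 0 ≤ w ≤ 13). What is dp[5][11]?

18

i\w   0   1   2   3   4   5   6   7   8   9  10  11  12  13
  0   0   0   0   0   0   0   0   0   0   0   0   0   0   0
  1   0   0   0   6   6   6   6   6   6   6   6   6   6   6
  2   0   0   0   6   6   6   6   6   6   6   7   7   7   7
  3   0   0   0   6   6   6   6   6   6   6   7   7   7   7
  4   0   0   8   8   8  14  14  14  14  14  14  14  15  15
  5   0   0   8   8  12  14  14  18  18  18  18  18  18  18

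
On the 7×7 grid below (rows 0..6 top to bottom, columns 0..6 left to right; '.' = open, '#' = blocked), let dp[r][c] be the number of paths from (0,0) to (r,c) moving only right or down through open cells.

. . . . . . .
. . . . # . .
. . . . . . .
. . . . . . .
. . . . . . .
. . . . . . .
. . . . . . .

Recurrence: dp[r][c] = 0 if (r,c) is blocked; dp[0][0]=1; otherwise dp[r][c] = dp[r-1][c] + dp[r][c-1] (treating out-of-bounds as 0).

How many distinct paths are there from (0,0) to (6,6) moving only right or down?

r\c   0   1   2   3   4   5   6
  0   1   1   1   1   1   1   1
  1   1   2   3   4   0   1   2
  2   1   3   6  10  10  11  13
  3   1   4  10  20  30  41  54
  4   1   5  15  35  65 106 160
  5   1   6  21  56 121 227 387
  6   1   7  28  84 205 432 819

819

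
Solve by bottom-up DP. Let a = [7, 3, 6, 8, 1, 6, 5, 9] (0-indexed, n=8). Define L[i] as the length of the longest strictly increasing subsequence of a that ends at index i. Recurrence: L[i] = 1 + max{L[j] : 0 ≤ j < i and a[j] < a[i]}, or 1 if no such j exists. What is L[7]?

4

   i    0    1    2    3    4    5    6    7
a[i]    7    3    6    8    1    6    5    9
L[i]    1    1    2    3    1    2    2    4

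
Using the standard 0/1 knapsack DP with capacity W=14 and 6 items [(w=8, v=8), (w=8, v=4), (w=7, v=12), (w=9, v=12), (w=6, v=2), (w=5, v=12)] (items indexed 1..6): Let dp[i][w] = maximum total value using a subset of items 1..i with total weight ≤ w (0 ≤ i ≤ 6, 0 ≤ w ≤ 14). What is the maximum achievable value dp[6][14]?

24

i\w   0   1   2   3   4   5   6   7   8   9  10  11  12  13  14
  0   0   0   0   0   0   0   0   0   0   0   0   0   0   0   0
  1   0   0   0   0   0   0   0   0   8   8   8   8   8   8   8
  2   0   0   0   0   0   0   0   0   8   8   8   8   8   8   8
  3   0   0   0   0   0   0   0  12  12  12  12  12  12  12  12
  4   0   0   0   0   0   0   0  12  12  12  12  12  12  12  12
  5   0   0   0   0   0   0   2  12  12  12  12  12  12  14  14
  6   0   0   0   0   0  12  12  12  12  12  12  14  24  24  24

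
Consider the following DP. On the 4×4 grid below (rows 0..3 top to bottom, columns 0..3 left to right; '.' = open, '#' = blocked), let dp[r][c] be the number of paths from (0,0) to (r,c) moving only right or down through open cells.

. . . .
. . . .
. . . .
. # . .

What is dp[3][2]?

6

r\c   0   1   2   3
  0   1   1   1   1
  1   1   2   3   4
  2   1   3   6  10
  3   1   0   6  16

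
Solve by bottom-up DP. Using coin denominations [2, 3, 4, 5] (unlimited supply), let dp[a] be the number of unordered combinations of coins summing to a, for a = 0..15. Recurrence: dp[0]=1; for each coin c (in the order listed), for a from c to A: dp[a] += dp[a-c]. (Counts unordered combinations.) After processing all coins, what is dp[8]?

after  coin     0     1     2     3     4     5     6     7     8     9    10    11    12    13    14    15
          2     1     0     1     0     1     0     1     0     1     0     1     0     1     0     1     0
          3     1     0     1     1     1     1     2     1     2     2     2     2     3     2     3     3
          4     1     0     1     1     2     1     3     2     4     3     5     4     7     5     8     7
          5     1     0     1     1     2     2     3     3     5     5     7     7    10    10    13    14

5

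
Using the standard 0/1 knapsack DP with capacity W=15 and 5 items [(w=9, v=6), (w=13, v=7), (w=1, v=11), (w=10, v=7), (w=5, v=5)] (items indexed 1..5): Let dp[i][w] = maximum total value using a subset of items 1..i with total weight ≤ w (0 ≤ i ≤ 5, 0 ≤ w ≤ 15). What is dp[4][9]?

i\w   0   1   2   3   4   5   6   7   8   9  10  11  12  13  14  15
  0   0   0   0   0   0   0   0   0   0   0   0   0   0   0   0   0
  1   0   0   0   0   0   0   0   0   0   6   6   6   6   6   6   6
  2   0   0   0   0   0   0   0   0   0   6   6   6   6   7   7   7
  3   0  11  11  11  11  11  11  11  11  11  17  17  17  17  18  18
  4   0  11  11  11  11  11  11  11  11  11  17  18  18  18  18  18
  5   0  11  11  11  11  11  16  16  16  16  17  18  18  18  18  22

11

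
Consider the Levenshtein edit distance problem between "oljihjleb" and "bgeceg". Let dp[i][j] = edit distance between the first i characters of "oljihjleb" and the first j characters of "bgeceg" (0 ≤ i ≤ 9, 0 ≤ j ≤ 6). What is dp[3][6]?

6

   ''  b  g  e  c  e  g
''  0  1  2  3  4  5  6
 o  1  1  2  3  4  5  6
 l  2  2  2  3  4  5  6
 j  3  3  3  3  4  5  6
 i  4  4  4  4  4  5  6
 h  5  5  5  5  5  5  6
 j  6  6  6  6  6  6  6
 l  7  7  7  7  7  7  7
 e  8  8  8  7  8  7  8
 b  9  8  9  8  8  8  8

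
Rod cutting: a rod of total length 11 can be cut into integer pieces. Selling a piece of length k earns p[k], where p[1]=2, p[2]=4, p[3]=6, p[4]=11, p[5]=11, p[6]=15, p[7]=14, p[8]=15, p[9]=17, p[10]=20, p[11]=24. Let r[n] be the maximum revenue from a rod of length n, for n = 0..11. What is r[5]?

13

   n    0    1    2    3    4    5    6    7    8    9   10   11
r[n]    0    2    4    6   11   13   15   17   22   24   26   28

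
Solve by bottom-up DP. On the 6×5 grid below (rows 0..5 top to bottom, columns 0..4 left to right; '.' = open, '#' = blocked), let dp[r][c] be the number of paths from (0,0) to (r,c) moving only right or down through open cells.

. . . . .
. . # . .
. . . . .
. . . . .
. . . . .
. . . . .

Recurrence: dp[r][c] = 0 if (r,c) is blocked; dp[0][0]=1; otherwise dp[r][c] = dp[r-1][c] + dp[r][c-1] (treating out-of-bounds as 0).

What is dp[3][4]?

r\c   0   1   2   3   4
  0   1   1   1   1   1
  1   1   2   0   1   2
  2   1   3   3   4   6
  3   1   4   7  11  17
  4   1   5  12  23  40
  5   1   6  18  41  81

17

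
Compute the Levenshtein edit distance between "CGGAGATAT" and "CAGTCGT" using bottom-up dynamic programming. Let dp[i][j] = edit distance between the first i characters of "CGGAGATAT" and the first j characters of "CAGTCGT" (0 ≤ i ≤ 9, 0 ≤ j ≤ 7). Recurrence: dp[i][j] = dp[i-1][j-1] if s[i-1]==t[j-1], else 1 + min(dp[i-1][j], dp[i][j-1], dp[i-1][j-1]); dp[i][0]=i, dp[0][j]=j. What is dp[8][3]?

5

   ''  C  A  G  T  C  G  T
''  0  1  2  3  4  5  6  7
 C  1  0  1  2  3  4  5  6
 G  2  1  1  1  2  3  4  5
 G  3  2  2  1  2  3  3  4
 A  4  3  2  2  2  3  4  4
 G  5  4  3  2  3  3  3  4
 A  6  5  4  3  3  4  4  4
 T  7  6  5  4  3  4  5  4
 A  8  7  6  5  4  4  5  5
 T  9  8  7  6  5  5  5  5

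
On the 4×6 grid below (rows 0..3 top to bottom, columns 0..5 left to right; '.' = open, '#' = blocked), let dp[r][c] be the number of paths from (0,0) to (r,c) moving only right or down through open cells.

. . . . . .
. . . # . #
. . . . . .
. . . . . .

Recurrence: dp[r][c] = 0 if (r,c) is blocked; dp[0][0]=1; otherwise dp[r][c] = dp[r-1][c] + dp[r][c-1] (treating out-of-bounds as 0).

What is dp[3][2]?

r\c   0   1   2   3   4   5
  0   1   1   1   1   1   1
  1   1   2   3   0   1   0
  2   1   3   6   6   7   7
  3   1   4  10  16  23  30

10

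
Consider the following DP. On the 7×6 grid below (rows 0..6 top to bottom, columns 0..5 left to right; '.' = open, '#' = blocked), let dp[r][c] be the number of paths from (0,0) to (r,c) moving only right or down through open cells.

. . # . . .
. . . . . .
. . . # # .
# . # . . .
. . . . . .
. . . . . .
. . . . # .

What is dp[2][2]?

5

r\c   0   1   2   3   4   5
  0   1   1   0   0   0   0
  1   1   2   2   2   2   2
  2   1   3   5   0   0   2
  3   0   3   0   0   0   2
  4   0   3   3   3   3   5
  5   0   3   6   9  12  17
  6   0   3   9  18   0  17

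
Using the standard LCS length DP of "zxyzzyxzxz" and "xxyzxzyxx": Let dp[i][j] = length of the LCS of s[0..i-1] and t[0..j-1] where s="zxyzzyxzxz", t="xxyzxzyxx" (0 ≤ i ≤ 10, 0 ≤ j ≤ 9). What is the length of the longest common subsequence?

   ''  x  x  y  z  x  z  y  x  x
''  0  0  0  0  0  0  0  0  0  0
 z  0  0  0  0  1  1  1  1  1  1
 x  0  1  1  1  1  2  2  2  2  2
 y  0  1  1  2  2  2  2  3  3  3
 z  0  1  1  2  3  3  3  3  3  3
 z  0  1  1  2  3  3  4  4  4  4
 y  0  1  1  2  3  3  4  5  5  5
 x  0  1  2  2  3  4  4  5  6  6
 z  0  1  2  2  3  4  5  5  6  6
 x  0  1  2  2  3  4  5  5  6  7
 z  0  1  2  2  3  4  5  5  6  7

7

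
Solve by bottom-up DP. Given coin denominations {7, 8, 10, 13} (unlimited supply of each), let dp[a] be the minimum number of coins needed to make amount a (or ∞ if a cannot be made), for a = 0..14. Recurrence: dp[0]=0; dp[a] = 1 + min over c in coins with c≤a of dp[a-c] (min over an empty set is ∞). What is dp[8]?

1

 a  0  1  2  3  4  5  6  7  8  9 10 11 12 13 14
dp  0  -  -  -  -  -  -  1  1  -  1  -  -  1  2
(- denotes ∞ / unreachable)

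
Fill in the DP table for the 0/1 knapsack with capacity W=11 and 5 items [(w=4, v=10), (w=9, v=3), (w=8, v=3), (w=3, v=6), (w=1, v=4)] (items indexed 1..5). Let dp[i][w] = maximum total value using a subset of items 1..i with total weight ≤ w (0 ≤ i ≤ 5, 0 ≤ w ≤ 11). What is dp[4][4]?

i\w   0   1   2   3   4   5   6   7   8   9  10  11
  0   0   0   0   0   0   0   0   0   0   0   0   0
  1   0   0   0   0  10  10  10  10  10  10  10  10
  2   0   0   0   0  10  10  10  10  10  10  10  10
  3   0   0   0   0  10  10  10  10  10  10  10  10
  4   0   0   0   6  10  10  10  16  16  16  16  16
  5   0   4   4   6  10  14  14  16  20  20  20  20

10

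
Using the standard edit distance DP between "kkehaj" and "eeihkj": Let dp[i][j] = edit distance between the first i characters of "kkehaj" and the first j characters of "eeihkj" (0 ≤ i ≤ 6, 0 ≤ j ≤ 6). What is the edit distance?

4

   ''  e  e  i  h  k  j
''  0  1  2  3  4  5  6
 k  1  1  2  3  4  4  5
 k  2  2  2  3  4  4  5
 e  3  2  2  3  4  5  5
 h  4  3  3  3  3  4  5
 a  5  4  4  4  4  4  5
 j  6  5  5  5  5  5  4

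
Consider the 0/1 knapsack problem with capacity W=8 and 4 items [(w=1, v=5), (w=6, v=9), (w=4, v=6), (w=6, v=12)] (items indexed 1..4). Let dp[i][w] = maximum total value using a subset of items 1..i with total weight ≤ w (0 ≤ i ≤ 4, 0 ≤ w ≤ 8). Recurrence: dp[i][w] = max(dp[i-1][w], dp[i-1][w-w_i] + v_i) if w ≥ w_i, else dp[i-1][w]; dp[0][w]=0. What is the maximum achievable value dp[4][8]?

i\w   0   1   2   3   4   5   6   7   8
  0   0   0   0   0   0   0   0   0   0
  1   0   5   5   5   5   5   5   5   5
  2   0   5   5   5   5   5   9  14  14
  3   0   5   5   5   6  11  11  14  14
  4   0   5   5   5   6  11  12  17  17

17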